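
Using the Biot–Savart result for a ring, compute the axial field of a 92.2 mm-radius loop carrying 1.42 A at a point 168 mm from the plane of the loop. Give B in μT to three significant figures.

B ≈ 1.08 μT

On the axis of a circular loop, B = μ₀IR² / [2(R²+z²)^(3/2)].
R² + z² = (0.0922)² + (0.168)² = 0.03672 m², and (R²+z²)^(3/2) = 7.04×10⁻³ m³.
B = (4π×10⁻⁷ × 1.42 × 0.008501) / (2 × 7.04×10⁻³) = 1.08×10⁻⁶ T.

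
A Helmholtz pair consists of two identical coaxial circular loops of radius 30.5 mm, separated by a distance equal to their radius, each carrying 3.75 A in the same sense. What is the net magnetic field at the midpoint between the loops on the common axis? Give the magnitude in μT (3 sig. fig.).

Each loop contributes B = μ₀IR²/[2(R²+z²)^(3/2)] on the axis, with z measured from that loop.
Loop 1 (z = 0.01525 m): B₁ = 5.53×10⁻⁵ T. Loop 2 (z = 0.01525 m): B₂ = 5.53×10⁻⁵ T.
The fields add: B = B₁ + B₂ = 1.11×10⁻⁴ T.

B ≈ 111 μT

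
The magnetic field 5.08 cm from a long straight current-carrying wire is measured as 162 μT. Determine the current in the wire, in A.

For a long straight wire B = μ₀I/(2πd), so I = 2πdB/μ₀.
I = 2π × 0.0508 × 1.62×10⁻⁴ / (4π×10⁻⁷) = 41.1 A.

I ≈ 41.1 A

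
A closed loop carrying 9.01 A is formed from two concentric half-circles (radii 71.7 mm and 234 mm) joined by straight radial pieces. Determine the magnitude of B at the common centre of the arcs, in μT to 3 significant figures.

The radial connectors point toward the centre, so dl × r̂ = 0 and they contribute nothing.
Each semicircle gives μ₀I/(4R): inner arc 3.95×10⁻⁵ T, outer arc 1.21×10⁻⁵ T.
The two arcs carry current in opposite angular senses, so their fields oppose: B = |3.95×10⁻⁵ − 1.21×10⁻⁵| = 2.74×10⁻⁵ T.

B ≈ 27.4 μT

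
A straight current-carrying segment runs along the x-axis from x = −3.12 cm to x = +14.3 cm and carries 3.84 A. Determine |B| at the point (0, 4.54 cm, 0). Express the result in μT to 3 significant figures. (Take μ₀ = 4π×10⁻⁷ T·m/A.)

For a finite straight segment, B = (μ₀I/4πd)(sinθ₁ + sinθ₂), where θ₁, θ₂ are the angles from the perpendicular to each end.
The perpendicular distance is d = 0.0454 m; the end-offsets along the wire are a = 0.0312 m and b = 0.143 m.
sinθ₁ = 0.0312/√(0.0312²+0.0454²) = 0.5664; sinθ₂ = 0.143/√(0.143²+0.0454²) = 0.9531.
B = (4π×10⁻⁷ × 3.84) / (4π × 0.0454) × (0.5664 + 0.9531) = 1.29×10⁻⁵ T.

B ≈ 12.9 μT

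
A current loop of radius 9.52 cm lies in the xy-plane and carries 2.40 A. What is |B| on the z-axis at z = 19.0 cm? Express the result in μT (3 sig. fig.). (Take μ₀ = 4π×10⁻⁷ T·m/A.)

B ≈ 1.42 μT

On the axis of a circular loop, B = μ₀IR² / [2(R²+z²)^(3/2)].
R² + z² = (0.0952)² + (0.19)² = 0.04516 m², and (R²+z²)^(3/2) = 9.60×10⁻³ m³.
B = (4π×10⁻⁷ × 2.40 × 0.009063) / (2 × 9.60×10⁻³) = 1.42×10⁻⁶ T.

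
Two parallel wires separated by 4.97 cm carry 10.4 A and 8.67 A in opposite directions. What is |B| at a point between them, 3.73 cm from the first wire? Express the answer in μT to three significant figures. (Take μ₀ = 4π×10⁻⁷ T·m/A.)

Each long wire gives B = μ₀I/(2πd). Distances are d₁ = 0.0373 m and d₂ = 0.0124 m.
B₁ = 5.58×10⁻⁵ T, B₂ = 1.40×10⁻⁴ T.
Between antiparallel currents both contributions point the same way, so they add. B = B₁ + B₂ = 5.58×10⁻⁵ + 1.40×10⁻⁴ = 1.96×10⁻⁴ T.

B ≈ 196 μT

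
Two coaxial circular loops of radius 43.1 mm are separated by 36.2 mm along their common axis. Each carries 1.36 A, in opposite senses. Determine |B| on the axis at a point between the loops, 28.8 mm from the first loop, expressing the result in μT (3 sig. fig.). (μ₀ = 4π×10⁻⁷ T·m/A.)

Each loop contributes B = μ₀IR²/[2(R²+z²)^(3/2)] on the axis, with z measured from that loop.
Loop 1 (z = 0.0288 m): B₁ = 1.14×10⁻⁵ T. Loop 2 (z = 0.0074 m): B₂ = 1.90×10⁻⁵ T.
The fields oppose: B = |B₁ − B₂| = 7.58×10⁻⁶ T.

B ≈ 7.58 μT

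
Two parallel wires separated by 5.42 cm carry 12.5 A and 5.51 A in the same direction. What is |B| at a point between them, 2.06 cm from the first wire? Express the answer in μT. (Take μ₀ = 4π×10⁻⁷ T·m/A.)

B ≈ 88.6 μT

Each long wire gives B = μ₀I/(2πd). Distances are d₁ = 0.0206 m and d₂ = 0.0336 m.
B₁ = 1.21×10⁻⁴ T, B₂ = 3.28×10⁻⁵ T.
Between parallel currents the two contributions point in opposite directions, so they subtract. B = |B₁ − B₂| = |1.21×10⁻⁴ − 3.28×10⁻⁵| = 8.86×10⁻⁵ T.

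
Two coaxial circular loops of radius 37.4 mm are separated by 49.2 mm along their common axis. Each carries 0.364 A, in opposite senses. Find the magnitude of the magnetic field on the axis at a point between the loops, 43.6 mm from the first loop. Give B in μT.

B ≈ 4.23 μT

Each loop contributes B = μ₀IR²/[2(R²+z²)^(3/2)] on the axis, with z measured from that loop.
Loop 1 (z = 0.0436 m): B₁ = 1.69×10⁻⁶ T. Loop 2 (z = 0.0056 m): B₂ = 5.92×10⁻⁶ T.
The fields oppose: B = |B₁ − B₂| = 4.23×10⁻⁶ T.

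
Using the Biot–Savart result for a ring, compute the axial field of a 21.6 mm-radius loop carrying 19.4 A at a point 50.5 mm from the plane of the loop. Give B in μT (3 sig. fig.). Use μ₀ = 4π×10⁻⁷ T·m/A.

B ≈ 34.3 μT

On the axis of a circular loop, B = μ₀IR² / [2(R²+z²)^(3/2)].
R² + z² = (0.0216)² + (0.0505)² = 0.003017 m², and (R²+z²)^(3/2) = 1.66×10⁻⁴ m³.
B = (4π×10⁻⁷ × 19.4 × 0.0004666) / (2 × 1.66×10⁻⁴) = 3.43×10⁻⁵ T.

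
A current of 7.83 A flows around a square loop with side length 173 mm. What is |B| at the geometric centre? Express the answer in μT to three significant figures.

B ≈ 51.2 μT

Each side is a finite straight segment at perpendicular distance d = a/(2 tan(π/4)) = 0.0865 m from the centre, with end-angles ±π/4.
One side contributes B₁ = (μ₀I/4πd)·2 sin(π/4) = 1.28×10⁻⁵ T.
All 4 sides add in the same direction: B = 4 × 1.28×10⁻⁵ = 5.12×10⁻⁵ T.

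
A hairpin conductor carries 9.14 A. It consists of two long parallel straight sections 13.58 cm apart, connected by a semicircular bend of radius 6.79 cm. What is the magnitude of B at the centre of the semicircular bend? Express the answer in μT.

B ≈ 69.2 μT

The semicircular arc contributes B_arc = μ₀I·π/(4πR) = μ₀I/(4R) = 4.23×10⁻⁵ T.
Each semi-infinite lead is at perpendicular distance R = 0.0679 m from the centre, with the perpendicular foot at its near end, so it contributes μ₀I/(4πR); both point the same way, together 2.69×10⁻⁵ T.
Arc and leads all point the same direction: B = 4.23×10⁻⁵ + 2.69×10⁻⁵ = 6.92×10⁻⁵ T.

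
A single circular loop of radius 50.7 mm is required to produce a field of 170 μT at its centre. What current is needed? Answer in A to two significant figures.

At the centre of a circular loop B = μ₀I/(2R), so I = 2RB/μ₀.
With R = 0.0507 m, I = 2 × 0.0507 × 1.70×10⁻⁴ / (4π×10⁻⁷) = 13.7 A.

I ≈ 14 A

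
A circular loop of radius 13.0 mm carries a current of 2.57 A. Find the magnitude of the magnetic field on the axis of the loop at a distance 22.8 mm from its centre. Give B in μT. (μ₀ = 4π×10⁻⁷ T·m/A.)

B ≈ 15.1 μT

On the axis of a circular loop, B = μ₀IR² / [2(R²+z²)^(3/2)].
R² + z² = (0.013)² + (0.0228)² = 0.0006888 m², and (R²+z²)^(3/2) = 1.81×10⁻⁵ m³.
B = (4π×10⁻⁷ × 2.57 × 0.000169) / (2 × 1.81×10⁻⁵) = 1.51×10⁻⁵ T.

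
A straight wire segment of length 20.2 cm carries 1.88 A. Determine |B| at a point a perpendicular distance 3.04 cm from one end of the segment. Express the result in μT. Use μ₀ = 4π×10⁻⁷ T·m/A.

B ≈ 6.12 μT

For a finite straight segment, B = (μ₀I/4πd)(sinθ₁ + sinθ₂), where θ₁, θ₂ are the angles from the perpendicular to each end.
The perpendicular foot is at one end, so the two end-offsets along the wire are 0 and L = 0.202 m.
sinθ₁ = 0/√(0²+0.0304²) = 0.0000; sinθ₂ = 0.202/√(0.202²+0.0304²) = 0.9889.
B = (4π×10⁻⁷ × 1.88) / (4π × 0.0304) × (0.0000 + 0.9889) = 6.12×10⁻⁶ T.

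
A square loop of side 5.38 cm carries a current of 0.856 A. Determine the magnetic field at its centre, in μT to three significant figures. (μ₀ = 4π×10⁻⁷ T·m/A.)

Each side is a finite straight segment at perpendicular distance d = a/(2 tan(π/4)) = 0.0269 m from the centre, with end-angles ±π/4.
One side contributes B₁ = (μ₀I/4πd)·2 sin(π/4) = 4.50×10⁻⁶ T.
All 4 sides add in the same direction: B = 4 × 4.50×10⁻⁶ = 1.80×10⁻⁵ T.

B ≈ 18.0 μT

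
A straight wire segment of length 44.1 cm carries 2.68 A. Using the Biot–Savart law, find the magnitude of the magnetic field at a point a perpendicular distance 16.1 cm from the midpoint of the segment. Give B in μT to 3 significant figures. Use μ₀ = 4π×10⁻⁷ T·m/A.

B ≈ 2.69 μT

For a finite straight segment, B = (μ₀I/4πd)(sinθ₁ + sinθ₂), where θ₁, θ₂ are the angles from the perpendicular to each end.
The perpendicular from the point meets the wire at its midpoint, so each end is L/2 = 0.2205 m away along the wire.
sinθ₁ = 0.2205/√(0.2205²+0.161²) = 0.8076; sinθ₂ = 0.2205/√(0.2205²+0.161²) = 0.8076.
B = (4π×10⁻⁷ × 2.68) / (4π × 0.161) × (0.8076 + 0.8076) = 2.69×10⁻⁶ T.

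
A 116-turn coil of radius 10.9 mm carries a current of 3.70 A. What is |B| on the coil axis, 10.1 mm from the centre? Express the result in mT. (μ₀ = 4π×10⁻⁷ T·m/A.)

B ≈ 9.76 mT

For an N-turn flat coil, B = Nμ₀IR²/[2(R²+z²)^(3/2)] with R = 0.0109 m, z = 0.0101 m.
B = 116 × 8.42×10⁻⁵ T = 9.76×10⁻³ T.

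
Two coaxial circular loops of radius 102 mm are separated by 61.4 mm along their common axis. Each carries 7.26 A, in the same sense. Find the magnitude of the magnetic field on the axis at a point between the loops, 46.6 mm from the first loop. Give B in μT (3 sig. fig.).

B ≈ 77.0 μT

Each loop contributes B = μ₀IR²/[2(R²+z²)^(3/2)] on the axis, with z measured from that loop.
Loop 1 (z = 0.0466 m): B₁ = 3.37×10⁻⁵ T. Loop 2 (z = 0.0148 m): B₂ = 4.33×10⁻⁵ T.
The fields add: B = B₁ + B₂ = 7.70×10⁻⁵ T.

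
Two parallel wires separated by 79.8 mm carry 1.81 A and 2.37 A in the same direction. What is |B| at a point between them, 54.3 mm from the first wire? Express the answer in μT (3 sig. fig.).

Each long wire gives B = μ₀I/(2πd). Distances are d₁ = 0.0543 m and d₂ = 0.0255 m.
B₁ = 6.67×10⁻⁶ T, B₂ = 1.86×10⁻⁵ T.
Between parallel currents the two contributions point in opposite directions, so they subtract. B = |B₁ − B₂| = |6.67×10⁻⁶ − 1.86×10⁻⁵| = 1.19×10⁻⁵ T.

B ≈ 11.9 μT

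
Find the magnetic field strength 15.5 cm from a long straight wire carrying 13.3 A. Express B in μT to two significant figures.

B ≈ 17 μT

For an infinitely long straight wire, B = μ₀I/(2πd).
B = (4π×10⁻⁷ × 13.3) / (2π × 0.155) = 1.72×10⁻⁵ T.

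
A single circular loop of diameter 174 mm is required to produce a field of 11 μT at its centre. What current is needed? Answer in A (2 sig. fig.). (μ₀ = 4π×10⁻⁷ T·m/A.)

I ≈ 1.5 A

At the centre of a circular loop B = μ₀I/(2R), so I = 2RB/μ₀.
With R = 0.087 m, I = 2 × 0.087 × 1.10×10⁻⁵ / (4π×10⁻⁷) = 1.52 A.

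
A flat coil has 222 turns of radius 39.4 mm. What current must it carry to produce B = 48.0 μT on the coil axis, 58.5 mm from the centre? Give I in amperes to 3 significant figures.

For an N-turn coil, B = Nμ₀IR²/[2(R²+z²)^(3/2)] with R = 0.0394 m, z = 0.0585 m, so I = 2B(R²+z²)^(3/2)/(Nμ₀R²) = 2 × 4.80×10⁻⁵ × 3.51×10⁻⁴ / (222 × 4π×10⁻⁷ × 0.001552) = 7.78×10⁻² A.

I ≈ 0.0778 A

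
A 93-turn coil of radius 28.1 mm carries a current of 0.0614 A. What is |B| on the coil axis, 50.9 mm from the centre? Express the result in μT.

B ≈ 14.4 μT

For an N-turn flat coil, B = Nμ₀IR²/[2(R²+z²)^(3/2)] with R = 0.0281 m, z = 0.0509 m.
B = 93 × 1.55×10⁻⁷ T = 1.44×10⁻⁵ T.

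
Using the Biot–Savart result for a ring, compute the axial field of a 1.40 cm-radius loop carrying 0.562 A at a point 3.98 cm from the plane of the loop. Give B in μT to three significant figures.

On the axis of a circular loop, B = μ₀IR² / [2(R²+z²)^(3/2)].
R² + z² = (0.014)² + (0.0398)² = 0.00178 m², and (R²+z²)^(3/2) = 7.51×10⁻⁵ m³.
B = (4π×10⁻⁷ × 0.562 × 0.000196) / (2 × 7.51×10⁻⁵) = 9.22×10⁻⁷ T.

B ≈ 0.922 μT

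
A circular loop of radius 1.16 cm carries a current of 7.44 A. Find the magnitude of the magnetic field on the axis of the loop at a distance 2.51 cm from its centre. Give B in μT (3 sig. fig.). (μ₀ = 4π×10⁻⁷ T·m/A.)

On the axis of a circular loop, B = μ₀IR² / [2(R²+z²)^(3/2)].
R² + z² = (0.0116)² + (0.0251)² = 0.0007646 m², and (R²+z²)^(3/2) = 2.11×10⁻⁵ m³.
B = (4π×10⁻⁷ × 7.44 × 0.0001346) / (2 × 2.11×10⁻⁵) = 2.98×10⁻⁵ T.

B ≈ 29.8 μT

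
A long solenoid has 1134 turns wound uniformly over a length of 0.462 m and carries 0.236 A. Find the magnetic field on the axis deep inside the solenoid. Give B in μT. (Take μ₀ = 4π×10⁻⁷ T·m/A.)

B ≈ 728 μT

Inside a long solenoid, B = μ₀nI with n = 2455 turns/m.
B = 4π×10⁻⁷ × 2455 × 0.236 = 7.28×10⁻⁴ T.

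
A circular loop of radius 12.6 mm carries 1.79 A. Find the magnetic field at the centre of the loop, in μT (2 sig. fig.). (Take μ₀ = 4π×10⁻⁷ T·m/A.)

B ≈ 89 μT

At the centre of a circular loop the Biot–Savart law gives B = μ₀I/(2R).
B = (4π×10⁻⁷ × 1.79) / (2 × 0.0126) = 8.93×10⁻⁵ T.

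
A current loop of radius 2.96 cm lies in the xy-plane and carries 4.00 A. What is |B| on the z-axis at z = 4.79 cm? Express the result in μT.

B ≈ 12.3 μT

On the axis of a circular loop, B = μ₀IR² / [2(R²+z²)^(3/2)].
R² + z² = (0.0296)² + (0.0479)² = 0.003171 m², and (R²+z²)^(3/2) = 1.79×10⁻⁴ m³.
B = (4π×10⁻⁷ × 4.00 × 0.0008762) / (2 × 1.79×10⁻⁴) = 1.23×10⁻⁵ T.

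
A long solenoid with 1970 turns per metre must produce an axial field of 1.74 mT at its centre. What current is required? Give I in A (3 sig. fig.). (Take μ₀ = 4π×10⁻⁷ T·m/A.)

I ≈ 0.703 A

Inside a long solenoid B = μ₀nI with n = 1970 m⁻¹, so I = B/(μ₀n).
I = 1.74×10⁻³ / (4π×10⁻⁷ × 1970) = 0.703 A.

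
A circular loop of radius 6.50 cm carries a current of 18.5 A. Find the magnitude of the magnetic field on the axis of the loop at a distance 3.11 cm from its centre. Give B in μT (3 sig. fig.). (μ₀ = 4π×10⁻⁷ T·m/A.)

B ≈ 131 μT

On the axis of a circular loop, B = μ₀IR² / [2(R²+z²)^(3/2)].
R² + z² = (0.065)² + (0.0311)² = 0.005192 m², and (R²+z²)^(3/2) = 3.74×10⁻⁴ m³.
B = (4π×10⁻⁷ × 18.5 × 0.004225) / (2 × 3.74×10⁻⁴) = 1.31×10⁻⁴ T.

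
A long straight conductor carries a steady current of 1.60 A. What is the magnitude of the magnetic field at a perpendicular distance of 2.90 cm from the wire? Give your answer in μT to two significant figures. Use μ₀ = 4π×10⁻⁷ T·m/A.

B ≈ 11 μT

For an infinitely long straight wire, B = μ₀I/(2πd).
B = (4π×10⁻⁷ × 1.60) / (2π × 0.029) = 1.10×10⁻⁵ T.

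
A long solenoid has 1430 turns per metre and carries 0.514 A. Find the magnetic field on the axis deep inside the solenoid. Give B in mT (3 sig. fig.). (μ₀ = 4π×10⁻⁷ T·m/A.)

Inside a long solenoid, B = μ₀nI with n = 1430 turns/m.
B = 4π×10⁻⁷ × 1430 × 0.514 = 9.24×10⁻⁴ T.

B ≈ 0.924 mT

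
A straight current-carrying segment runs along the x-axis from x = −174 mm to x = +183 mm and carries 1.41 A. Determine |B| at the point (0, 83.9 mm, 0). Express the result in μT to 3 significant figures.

B ≈ 3.04 μT

For a finite straight segment, B = (μ₀I/4πd)(sinθ₁ + sinθ₂), where θ₁, θ₂ are the angles from the perpendicular to each end.
The perpendicular distance is d = 0.0839 m; the end-offsets along the wire are a = 0.174 m and b = 0.183 m.
sinθ₁ = 0.174/√(0.174²+0.0839²) = 0.9008; sinθ₂ = 0.183/√(0.183²+0.0839²) = 0.9090.
B = (4π×10⁻⁷ × 1.41) / (4π × 0.0839) × (0.9008 + 0.9090) = 3.04×10⁻⁶ T.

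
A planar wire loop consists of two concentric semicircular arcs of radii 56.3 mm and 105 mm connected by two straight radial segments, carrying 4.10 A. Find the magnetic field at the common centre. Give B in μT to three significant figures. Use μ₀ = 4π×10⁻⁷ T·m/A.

The radial connectors point toward the centre, so dl × r̂ = 0 and they contribute nothing.
Each semicircle gives μ₀I/(4R): inner arc 2.29×10⁻⁵ T, outer arc 1.23×10⁻⁵ T.
The two arcs carry current in opposite angular senses, so their fields oppose: B = |2.29×10⁻⁵ − 1.23×10⁻⁵| = 1.06×10⁻⁵ T.

B ≈ 10.6 μT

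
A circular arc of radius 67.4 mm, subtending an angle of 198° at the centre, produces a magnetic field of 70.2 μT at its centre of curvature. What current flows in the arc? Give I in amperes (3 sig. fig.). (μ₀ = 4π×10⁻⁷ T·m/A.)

For a circular arc, B = μ₀Iφ/(4πR) with φ in radians; here φ = 3.456 rad.
So I = 4πRB/(μ₀φ) = 4π × 0.0674 × 7.02×10⁻⁵ / (4π×10⁻⁷ × 3.456) = 13.7 A.

I ≈ 13.7 A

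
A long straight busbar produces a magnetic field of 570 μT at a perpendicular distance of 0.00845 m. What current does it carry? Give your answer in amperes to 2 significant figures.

I ≈ 24 A

For a long straight wire B = μ₀I/(2πd), so I = 2πdB/μ₀.
I = 2π × 0.00845 × 5.70×10⁻⁴ / (4π×10⁻⁷) = 24.1 A.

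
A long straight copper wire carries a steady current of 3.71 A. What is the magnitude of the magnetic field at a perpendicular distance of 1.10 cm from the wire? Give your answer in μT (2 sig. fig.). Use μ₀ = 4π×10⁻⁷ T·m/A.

B ≈ 67 μT

For an infinitely long straight wire, B = μ₀I/(2πd).
B = (4π×10⁻⁷ × 3.71) / (2π × 0.011) = 6.75×10⁻⁵ T.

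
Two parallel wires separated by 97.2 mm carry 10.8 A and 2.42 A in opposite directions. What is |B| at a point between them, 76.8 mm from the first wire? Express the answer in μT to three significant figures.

B ≈ 51.9 μT

Each long wire gives B = μ₀I/(2πd). Distances are d₁ = 0.0768 m and d₂ = 0.0204 m.
B₁ = 2.81×10⁻⁵ T, B₂ = 2.37×10⁻⁵ T.
Between antiparallel currents both contributions point the same way, so they add. B = B₁ + B₂ = 2.81×10⁻⁵ + 2.37×10⁻⁵ = 5.19×10⁻⁵ T.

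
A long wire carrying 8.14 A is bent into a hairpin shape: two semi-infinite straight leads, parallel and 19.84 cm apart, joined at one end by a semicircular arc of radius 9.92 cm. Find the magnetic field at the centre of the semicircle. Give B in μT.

The semicircular arc contributes B_arc = μ₀I·π/(4πR) = μ₀I/(4R) = 2.58×10⁻⁵ T.
Each semi-infinite lead is at perpendicular distance R = 0.0992 m from the centre, with the perpendicular foot at its near end, so it contributes μ₀I/(4πR); both point the same way, together 1.64×10⁻⁵ T.
Arc and leads all point the same direction: B = 2.58×10⁻⁵ + 1.64×10⁻⁵ = 4.22×10⁻⁵ T.

B ≈ 42.2 μT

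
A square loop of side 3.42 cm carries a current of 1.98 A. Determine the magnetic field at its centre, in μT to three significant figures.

Each side is a finite straight segment at perpendicular distance d = a/(2 tan(π/4)) = 0.0171 m from the centre, with end-angles ±π/4.
One side contributes B₁ = (μ₀I/4πd)·2 sin(π/4) = 1.64×10⁻⁵ T.
All 4 sides add in the same direction: B = 4 × 1.64×10⁻⁵ = 6.55×10⁻⁵ T.

B ≈ 65.5 μT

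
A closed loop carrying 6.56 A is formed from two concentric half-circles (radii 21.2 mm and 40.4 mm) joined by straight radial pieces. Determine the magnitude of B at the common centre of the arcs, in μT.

The radial connectors point toward the centre, so dl × r̂ = 0 and they contribute nothing.
Each semicircle gives μ₀I/(4R): inner arc 9.72×10⁻⁵ T, outer arc 5.10×10⁻⁵ T.
The two arcs carry current in opposite angular senses, so their fields oppose: B = |9.72×10⁻⁵ − 5.10×10⁻⁵| = 4.62×10⁻⁵ T.

B ≈ 46.2 μT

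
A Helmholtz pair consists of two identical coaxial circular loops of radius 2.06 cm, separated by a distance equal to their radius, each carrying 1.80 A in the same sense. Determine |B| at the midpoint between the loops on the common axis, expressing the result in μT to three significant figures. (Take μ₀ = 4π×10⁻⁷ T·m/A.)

Each loop contributes B = μ₀IR²/[2(R²+z²)^(3/2)] on the axis, with z measured from that loop.
Loop 1 (z = 0.0103 m): B₁ = 3.93×10⁻⁵ T. Loop 2 (z = 0.0103 m): B₂ = 3.93×10⁻⁵ T.
The fields add: B = B₁ + B₂ = 7.86×10⁻⁵ T.

B ≈ 78.6 μT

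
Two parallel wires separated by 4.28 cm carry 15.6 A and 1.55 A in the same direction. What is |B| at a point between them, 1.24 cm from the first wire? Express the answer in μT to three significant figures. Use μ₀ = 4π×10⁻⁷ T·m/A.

Each long wire gives B = μ₀I/(2πd). Distances are d₁ = 0.0124 m and d₂ = 0.0304 m.
B₁ = 2.52×10⁻⁴ T, B₂ = 1.02×10⁻⁵ T.
Between parallel currents the two contributions point in opposite directions, so they subtract. B = |B₁ − B₂| = |2.52×10⁻⁴ − 1.02×10⁻⁵| = 2.41×10⁻⁴ T.

B ≈ 241 μT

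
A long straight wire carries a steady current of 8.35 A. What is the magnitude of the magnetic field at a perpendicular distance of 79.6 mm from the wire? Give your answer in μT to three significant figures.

B ≈ 21.0 μT

For an infinitely long straight wire, B = μ₀I/(2πd).
B = (4π×10⁻⁷ × 8.35) / (2π × 0.0796) = 2.10×10⁻⁵ T.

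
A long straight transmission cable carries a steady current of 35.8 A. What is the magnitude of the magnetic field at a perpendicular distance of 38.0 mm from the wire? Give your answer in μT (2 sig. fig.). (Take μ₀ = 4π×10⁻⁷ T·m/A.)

For an infinitely long straight wire, B = μ₀I/(2πd).
B = (4π×10⁻⁷ × 35.8) / (2π × 0.038) = 1.88×10⁻⁴ T.

B ≈ 190 μT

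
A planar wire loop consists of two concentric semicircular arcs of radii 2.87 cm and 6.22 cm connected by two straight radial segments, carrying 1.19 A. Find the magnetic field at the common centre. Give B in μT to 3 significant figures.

The radial connectors point toward the centre, so dl × r̂ = 0 and they contribute nothing.
Each semicircle gives μ₀I/(4R): inner arc 1.30×10⁻⁵ T, outer arc 6.01×10⁻⁶ T.
The two arcs carry current in opposite angular senses, so their fields oppose: B = |1.30×10⁻⁵ − 6.01×10⁻⁶| = 7.02×10⁻⁶ T.

B ≈ 7.02 μT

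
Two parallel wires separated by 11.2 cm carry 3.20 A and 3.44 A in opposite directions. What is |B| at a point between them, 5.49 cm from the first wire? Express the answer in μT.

Each long wire gives B = μ₀I/(2πd). Distances are d₁ = 0.0549 m and d₂ = 0.0571 m.
B₁ = 1.17×10⁻⁵ T, B₂ = 1.20×10⁻⁵ T.
Between antiparallel currents both contributions point the same way, so they add. B = B₁ + B₂ = 1.17×10⁻⁵ + 1.20×10⁻⁵ = 2.37×10⁻⁵ T.

B ≈ 23.7 μT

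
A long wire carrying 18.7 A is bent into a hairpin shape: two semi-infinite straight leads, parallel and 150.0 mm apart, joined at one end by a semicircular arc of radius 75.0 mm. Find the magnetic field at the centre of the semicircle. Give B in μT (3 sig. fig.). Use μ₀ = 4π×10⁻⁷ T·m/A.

The semicircular arc contributes B_arc = μ₀I·π/(4πR) = μ₀I/(4R) = 7.83×10⁻⁵ T.
Each semi-infinite lead is at perpendicular distance R = 0.075 m from the centre, with the perpendicular foot at its near end, so it contributes μ₀I/(4πR); both point the same way, together 4.99×10⁻⁵ T.
Arc and leads all point the same direction: B = 7.83×10⁻⁵ + 4.99×10⁻⁵ = 1.28×10⁻⁴ T.

B ≈ 128 μT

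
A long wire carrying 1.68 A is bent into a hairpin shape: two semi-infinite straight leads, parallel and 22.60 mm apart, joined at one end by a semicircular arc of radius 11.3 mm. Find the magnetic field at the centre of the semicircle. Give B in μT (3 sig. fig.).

B ≈ 76.4 μT

The semicircular arc contributes B_arc = μ₀I·π/(4πR) = μ₀I/(4R) = 4.67×10⁻⁵ T.
Each semi-infinite lead is at perpendicular distance R = 0.0113 m from the centre, with the perpendicular foot at its near end, so it contributes μ₀I/(4πR); both point the same way, together 2.97×10⁻⁵ T.
Arc and leads all point the same direction: B = 4.67×10⁻⁵ + 2.97×10⁻⁵ = 7.64×10⁻⁵ T.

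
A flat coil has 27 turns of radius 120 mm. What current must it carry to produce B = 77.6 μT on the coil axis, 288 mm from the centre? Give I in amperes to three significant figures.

I ≈ 9.65 A

For an N-turn coil, B = Nμ₀IR²/[2(R²+z²)^(3/2)] with R = 0.12 m, z = 0.288 m, so I = 2B(R²+z²)^(3/2)/(Nμ₀R²) = 2 × 7.76×10⁻⁵ × 3.04×10⁻² / (27 × 4π×10⁻⁷ × 0.0144) = 9.65 A.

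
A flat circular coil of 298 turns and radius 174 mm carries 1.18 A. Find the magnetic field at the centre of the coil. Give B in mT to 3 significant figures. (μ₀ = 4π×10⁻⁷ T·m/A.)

For an N-turn flat coil, B = Nμ₀I/(2R) with R = 0.174 m.
B = 298 × 4.26×10⁻⁶ T = 1.27×10⁻³ T.

B ≈ 1.27 mT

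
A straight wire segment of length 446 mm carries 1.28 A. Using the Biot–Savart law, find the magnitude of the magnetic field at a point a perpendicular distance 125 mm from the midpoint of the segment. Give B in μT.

For a finite straight segment, B = (μ₀I/4πd)(sinθ₁ + sinθ₂), where θ₁, θ₂ are the angles from the perpendicular to each end.
The perpendicular from the point meets the wire at its midpoint, so each end is L/2 = 0.223 m away along the wire.
sinθ₁ = 0.223/√(0.223²+0.125²) = 0.8723; sinθ₂ = 0.223/√(0.223²+0.125²) = 0.8723.
B = (4π×10⁻⁷ × 1.28) / (4π × 0.125) × (0.8723 + 0.8723) = 1.79×10⁻⁶ T.

B ≈ 1.79 μT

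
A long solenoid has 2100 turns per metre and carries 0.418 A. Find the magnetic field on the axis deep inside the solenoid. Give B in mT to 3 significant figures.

Inside a long solenoid, B = μ₀nI with n = 2100 turns/m.
B = 4π×10⁻⁷ × 2100 × 0.418 = 1.10×10⁻³ T.

B ≈ 1.10 mT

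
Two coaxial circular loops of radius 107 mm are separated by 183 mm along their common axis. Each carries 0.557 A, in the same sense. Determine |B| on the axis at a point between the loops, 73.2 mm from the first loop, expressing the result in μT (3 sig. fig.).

B ≈ 2.95 μT

Each loop contributes B = μ₀IR²/[2(R²+z²)^(3/2)] on the axis, with z measured from that loop.
Loop 1 (z = 0.0732 m): B₁ = 1.84×10⁻⁶ T. Loop 2 (z = 0.1098 m): B₂ = 1.11×10⁻⁶ T.
The fields add: B = B₁ + B₂ = 2.95×10⁻⁶ T.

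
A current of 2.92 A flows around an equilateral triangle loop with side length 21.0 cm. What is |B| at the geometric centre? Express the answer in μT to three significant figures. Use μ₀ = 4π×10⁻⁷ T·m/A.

B ≈ 25.0 μT

Each side is a finite straight segment at perpendicular distance d = a/(2 tan(π/3)) = 0.06062 m from the centre, with end-angles ±π/3.
One side contributes B₁ = (μ₀I/4πd)·2 sin(π/3) = 8.34×10⁻⁶ T.
All 3 sides add in the same direction: B = 3 × 8.34×10⁻⁶ = 2.50×10⁻⁵ T.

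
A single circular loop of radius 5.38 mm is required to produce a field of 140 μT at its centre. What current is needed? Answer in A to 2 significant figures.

At the centre of a circular loop B = μ₀I/(2R), so I = 2RB/μ₀.
With R = 0.00538 m, I = 2 × 0.00538 × 1.40×10⁻⁴ / (4π×10⁻⁷) = 1.20 A.

I ≈ 1.2 A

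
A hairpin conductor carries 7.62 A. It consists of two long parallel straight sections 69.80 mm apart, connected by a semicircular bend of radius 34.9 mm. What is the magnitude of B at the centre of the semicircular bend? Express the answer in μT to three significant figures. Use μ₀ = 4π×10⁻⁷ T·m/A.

B ≈ 112 μT

The semicircular arc contributes B_arc = μ₀I·π/(4πR) = μ₀I/(4R) = 6.86×10⁻⁵ T.
Each semi-infinite lead is at perpendicular distance R = 0.0349 m from the centre, with the perpendicular foot at its near end, so it contributes μ₀I/(4πR); both point the same way, together 4.37×10⁻⁵ T.
Arc and leads all point the same direction: B = 6.86×10⁻⁵ + 4.37×10⁻⁵ = 1.12×10⁻⁴ T.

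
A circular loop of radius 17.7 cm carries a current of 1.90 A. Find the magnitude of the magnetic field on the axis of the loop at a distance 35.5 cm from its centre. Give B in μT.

On the axis of a circular loop, B = μ₀IR² / [2(R²+z²)^(3/2)].
R² + z² = (0.177)² + (0.355)² = 0.1574 m², and (R²+z²)^(3/2) = 6.24×10⁻² m³.
B = (4π×10⁻⁷ × 1.90 × 0.03133) / (2 × 6.24×10⁻²) = 5.99×10⁻⁷ T.

B ≈ 0.599 μT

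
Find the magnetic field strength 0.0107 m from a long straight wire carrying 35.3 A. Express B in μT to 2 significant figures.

B ≈ 660 μT

For an infinitely long straight wire, B = μ₀I/(2πd).
B = (4π×10⁻⁷ × 35.3) / (2π × 0.0107) = 6.60×10⁻⁴ T.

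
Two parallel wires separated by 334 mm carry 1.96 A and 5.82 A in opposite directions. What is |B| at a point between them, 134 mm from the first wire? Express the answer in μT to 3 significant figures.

Each long wire gives B = μ₀I/(2πd). Distances are d₁ = 0.134 m and d₂ = 0.2 m.
B₁ = 2.93×10⁻⁶ T, B₂ = 5.82×10⁻⁶ T.
Between antiparallel currents both contributions point the same way, so they add. B = B₁ + B₂ = 2.93×10⁻⁶ + 5.82×10⁻⁶ = 8.75×10⁻⁶ T.

B ≈ 8.75 μT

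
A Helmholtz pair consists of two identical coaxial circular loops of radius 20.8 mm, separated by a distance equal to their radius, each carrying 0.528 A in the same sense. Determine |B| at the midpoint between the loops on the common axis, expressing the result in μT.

B ≈ 22.8 μT

Each loop contributes B = μ₀IR²/[2(R²+z²)^(3/2)] on the axis, with z measured from that loop.
Loop 1 (z = 0.0104 m): B₁ = 1.14×10⁻⁵ T. Loop 2 (z = 0.0104 m): B₂ = 1.14×10⁻⁵ T.
The fields add: B = B₁ + B₂ = 2.28×10⁻⁵ T.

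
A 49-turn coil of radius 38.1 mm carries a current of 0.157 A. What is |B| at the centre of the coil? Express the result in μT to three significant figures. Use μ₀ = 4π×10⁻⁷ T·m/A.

B ≈ 127 μT

For an N-turn flat coil, B = Nμ₀I/(2R) with R = 0.0381 m.
B = 49 × 2.59×10⁻⁶ T = 1.27×10⁻⁴ T.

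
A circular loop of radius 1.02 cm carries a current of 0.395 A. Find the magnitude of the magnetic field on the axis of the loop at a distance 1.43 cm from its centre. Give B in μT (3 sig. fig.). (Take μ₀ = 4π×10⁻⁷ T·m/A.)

B ≈ 4.76 μT

On the axis of a circular loop, B = μ₀IR² / [2(R²+z²)^(3/2)].
R² + z² = (0.0102)² + (0.0143)² = 0.0003085 m², and (R²+z²)^(3/2) = 5.42×10⁻⁶ m³.
B = (4π×10⁻⁷ × 0.395 × 0.000104) / (2 × 5.42×10⁻⁶) = 4.76×10⁻⁶ T.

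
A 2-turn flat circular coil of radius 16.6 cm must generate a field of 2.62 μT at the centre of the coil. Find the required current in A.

I ≈ 0.346 A

For an N-turn coil, B = Nμ₀I/(2R) with R = 0.166 m, so I = 2RB/(Nμ₀) = 2 × 0.166 × 2.62×10⁻⁶ / (2 × 4π×10⁻⁷) = 0.346 A.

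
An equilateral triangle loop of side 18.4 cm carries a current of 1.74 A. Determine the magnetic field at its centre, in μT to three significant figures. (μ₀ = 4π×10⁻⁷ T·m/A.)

Each side is a finite straight segment at perpendicular distance d = a/(2 tan(π/3)) = 0.05312 m from the centre, with end-angles ±π/3.
One side contributes B₁ = (μ₀I/4πd)·2 sin(π/3) = 5.67×10⁻⁶ T.
All 3 sides add in the same direction: B = 3 × 5.67×10⁻⁶ = 1.70×10⁻⁵ T.

B ≈ 17.0 μT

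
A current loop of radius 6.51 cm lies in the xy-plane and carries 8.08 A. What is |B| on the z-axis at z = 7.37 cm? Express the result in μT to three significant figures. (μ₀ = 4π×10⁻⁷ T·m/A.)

B ≈ 22.6 μT

On the axis of a circular loop, B = μ₀IR² / [2(R²+z²)^(3/2)].
R² + z² = (0.0651)² + (0.0737)² = 0.00967 m², and (R²+z²)^(3/2) = 9.51×10⁻⁴ m³.
B = (4π×10⁻⁷ × 8.08 × 0.004238) / (2 × 9.51×10⁻⁴) = 2.26×10⁻⁵ T.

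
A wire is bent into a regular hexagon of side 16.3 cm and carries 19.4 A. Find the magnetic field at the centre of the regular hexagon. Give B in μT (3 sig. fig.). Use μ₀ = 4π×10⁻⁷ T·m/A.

B ≈ 82.5 μT

Each side is a finite straight segment at perpendicular distance d = a/(2 tan(π/6)) = 0.1412 m from the centre, with end-angles ±π/6.
One side contributes B₁ = (μ₀I/4πd)·2 sin(π/6) = 1.37×10⁻⁵ T.
All 6 sides add in the same direction: B = 6 × 1.37×10⁻⁵ = 8.25×10⁻⁵ T.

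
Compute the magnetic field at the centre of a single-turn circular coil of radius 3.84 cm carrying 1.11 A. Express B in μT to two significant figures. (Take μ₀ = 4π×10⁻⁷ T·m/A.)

B ≈ 18 μT

At the centre of a circular loop the Biot–Savart law gives B = μ₀I/(2R).
B = (4π×10⁻⁷ × 1.11) / (2 × 0.0384) = 1.82×10⁻⁵ T.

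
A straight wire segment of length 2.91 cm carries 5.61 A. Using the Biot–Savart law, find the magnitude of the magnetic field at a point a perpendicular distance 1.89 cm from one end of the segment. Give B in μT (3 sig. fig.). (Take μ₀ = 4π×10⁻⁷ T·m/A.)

For a finite straight segment, B = (μ₀I/4πd)(sinθ₁ + sinθ₂), where θ₁, θ₂ are the angles from the perpendicular to each end.
The perpendicular foot is at one end, so the two end-offsets along the wire are 0 and L = 0.0291 m.
sinθ₁ = 0/√(0²+0.0189²) = 0.0000; sinθ₂ = 0.0291/√(0.0291²+0.0189²) = 0.8386.
B = (4π×10⁻⁷ × 5.61) / (4π × 0.0189) × (0.0000 + 0.8386) = 2.49×10⁻⁵ T.

B ≈ 24.9 μT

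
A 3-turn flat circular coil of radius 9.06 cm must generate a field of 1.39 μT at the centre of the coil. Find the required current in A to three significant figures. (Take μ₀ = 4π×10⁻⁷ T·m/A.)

For an N-turn coil, B = Nμ₀I/(2R) with R = 0.0906 m, so I = 2RB/(Nμ₀) = 2 × 0.0906 × 1.39×10⁻⁶ / (3 × 4π×10⁻⁷) = 6.68×10⁻² A.

I ≈ 0.0668 A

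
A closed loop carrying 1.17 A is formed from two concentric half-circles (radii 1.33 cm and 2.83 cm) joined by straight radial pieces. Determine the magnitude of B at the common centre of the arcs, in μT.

The radial connectors point toward the centre, so dl × r̂ = 0 and they contribute nothing.
Each semicircle gives μ₀I/(4R): inner arc 2.76×10⁻⁵ T, outer arc 1.30×10⁻⁵ T.
The two arcs carry current in opposite angular senses, so their fields oppose: B = |2.76×10⁻⁵ − 1.30×10⁻⁵| = 1.46×10⁻⁵ T.

B ≈ 14.6 μT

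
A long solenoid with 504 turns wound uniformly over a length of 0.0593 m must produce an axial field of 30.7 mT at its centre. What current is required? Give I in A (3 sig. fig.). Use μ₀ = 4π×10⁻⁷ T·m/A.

I ≈ 2.87 A

Inside a long solenoid B = μ₀nI with n = 8499 m⁻¹, so I = B/(μ₀n).
I = 3.07×10⁻² / (4π×10⁻⁷ × 8499) = 2.87 A.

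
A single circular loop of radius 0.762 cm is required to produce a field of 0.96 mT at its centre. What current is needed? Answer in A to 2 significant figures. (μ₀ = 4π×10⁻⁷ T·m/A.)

At the centre of a circular loop B = μ₀I/(2R), so I = 2RB/μ₀.
With R = 0.00762 m, I = 2 × 0.00762 × 9.60×10⁻⁴ / (4π×10⁻⁷) = 11.6 A.

I ≈ 12 A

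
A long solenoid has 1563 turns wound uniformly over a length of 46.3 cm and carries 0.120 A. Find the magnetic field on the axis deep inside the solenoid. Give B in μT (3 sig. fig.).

Inside a long solenoid, B = μ₀nI with n = 3376 turns/m.
B = 4π×10⁻⁷ × 3376 × 0.120 = 5.09×10⁻⁴ T.

B ≈ 509 μT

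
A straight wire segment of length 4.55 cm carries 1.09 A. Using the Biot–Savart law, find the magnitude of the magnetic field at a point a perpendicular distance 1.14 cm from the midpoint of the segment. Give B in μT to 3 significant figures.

For a finite straight segment, B = (μ₀I/4πd)(sinθ₁ + sinθ₂), where θ₁, θ₂ are the angles from the perpendicular to each end.
The perpendicular from the point meets the wire at its midpoint, so each end is L/2 = 0.02275 m away along the wire.
sinθ₁ = 0.02275/√(0.02275²+0.0114²) = 0.8940; sinθ₂ = 0.02275/√(0.02275²+0.0114²) = 0.8940.
B = (4π×10⁻⁷ × 1.09) / (4π × 0.0114) × (0.8940 + 0.8940) = 1.71×10⁻⁵ T.

B ≈ 17.1 μT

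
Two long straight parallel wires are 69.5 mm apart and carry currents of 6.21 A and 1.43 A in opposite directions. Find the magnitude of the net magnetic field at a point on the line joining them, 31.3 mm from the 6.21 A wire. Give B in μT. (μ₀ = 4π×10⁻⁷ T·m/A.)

B ≈ 47.2 μT

Each long wire gives B = μ₀I/(2πd). Distances are d₁ = 0.0313 m and d₂ = 0.0382 m.
B₁ = 3.97×10⁻⁵ T, B₂ = 7.49×10⁻⁶ T.
Between antiparallel currents both contributions point the same way, so they add. B = B₁ + B₂ = 3.97×10⁻⁵ + 7.49×10⁻⁶ = 4.72×10⁻⁵ T.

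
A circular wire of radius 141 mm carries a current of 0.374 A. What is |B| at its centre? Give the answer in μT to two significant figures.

B ≈ 1.7 μT

At the centre of a circular loop the Biot–Savart law gives B = μ₀I/(2R).
B = (4π×10⁻⁷ × 0.374) / (2 × 0.141) = 1.67×10⁻⁶ T.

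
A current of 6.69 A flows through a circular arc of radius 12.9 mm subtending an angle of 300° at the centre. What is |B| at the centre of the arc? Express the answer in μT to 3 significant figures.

The Biot–Savart field of a circular arc at its centre is B = μ₀Iφ/(4πR), with φ = 5.236 rad.
B = (4π×10⁻⁷ × 6.69 × 5.236) / (4π × 0.0129) = 2.72×10⁻⁴ T.

B ≈ 272 μT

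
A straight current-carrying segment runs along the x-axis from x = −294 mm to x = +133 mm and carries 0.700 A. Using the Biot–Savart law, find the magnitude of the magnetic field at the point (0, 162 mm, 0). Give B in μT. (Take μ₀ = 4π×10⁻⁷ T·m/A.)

For a finite straight segment, B = (μ₀I/4πd)(sinθ₁ + sinθ₂), where θ₁, θ₂ are the angles from the perpendicular to each end.
The perpendicular distance is d = 0.162 m; the end-offsets along the wire are a = 0.294 m and b = 0.133 m.
sinθ₁ = 0.294/√(0.294²+0.162²) = 0.8758; sinθ₂ = 0.133/√(0.133²+0.162²) = 0.6345.
B = (4π×10⁻⁷ × 0.700) / (4π × 0.162) × (0.8758 + 0.6345) = 6.53×10⁻⁷ T.

B ≈ 0.653 μT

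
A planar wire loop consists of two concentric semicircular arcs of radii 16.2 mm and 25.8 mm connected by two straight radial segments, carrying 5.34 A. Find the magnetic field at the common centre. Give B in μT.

The radial connectors point toward the centre, so dl × r̂ = 0 and they contribute nothing.
Each semicircle gives μ₀I/(4R): inner arc 1.04×10⁻⁴ T, outer arc 6.50×10⁻⁵ T.
The two arcs carry current in opposite angular senses, so their fields oppose: B = |1.04×10⁻⁴ − 6.50×10⁻⁵| = 3.85×10⁻⁵ T.

B ≈ 38.5 μT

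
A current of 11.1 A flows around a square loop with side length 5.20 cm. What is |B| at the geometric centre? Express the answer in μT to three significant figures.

B ≈ 242 μT

Each side is a finite straight segment at perpendicular distance d = a/(2 tan(π/4)) = 0.026 m from the centre, with end-angles ±π/4.
One side contributes B₁ = (μ₀I/4πd)·2 sin(π/4) = 6.04×10⁻⁵ T.
All 4 sides add in the same direction: B = 4 × 6.04×10⁻⁵ = 2.42×10⁻⁴ T.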